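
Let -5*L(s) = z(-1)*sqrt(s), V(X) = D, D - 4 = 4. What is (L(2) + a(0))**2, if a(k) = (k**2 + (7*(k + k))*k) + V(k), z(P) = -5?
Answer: 66 + 16*sqrt(2) ≈ 88.627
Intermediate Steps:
D = 8 (D = 4 + 4 = 8)
V(X) = 8
L(s) = sqrt(s) (L(s) = -(-1)*sqrt(s) = sqrt(s))
a(k) = 8 + 15*k**2 (a(k) = (k**2 + (7*(k + k))*k) + 8 = (k**2 + (7*(2*k))*k) + 8 = (k**2 + (14*k)*k) + 8 = (k**2 + 14*k**2) + 8 = 15*k**2 + 8 = 8 + 15*k**2)
(L(2) + a(0))**2 = (sqrt(2) + (8 + 15*0**2))**2 = (sqrt(2) + (8 + 15*0))**2 = (sqrt(2) + (8 + 0))**2 = (sqrt(2) + 8)**2 = (8 + sqrt(2))**2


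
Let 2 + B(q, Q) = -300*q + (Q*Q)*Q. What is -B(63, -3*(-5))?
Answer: 15527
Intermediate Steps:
B(q, Q) = -2 + Q³ - 300*q (B(q, Q) = -2 + (-300*q + (Q*Q)*Q) = -2 + (-300*q + Q²*Q) = -2 + (-300*q + Q³) = -2 + (Q³ - 300*q) = -2 + Q³ - 300*q)
-B(63, -3*(-5)) = -(-2 + (-3*(-5))³ - 300*63) = -(-2 + 15³ - 18900) = -(-2 + 3375 - 18900) = -1*(-15527) = 15527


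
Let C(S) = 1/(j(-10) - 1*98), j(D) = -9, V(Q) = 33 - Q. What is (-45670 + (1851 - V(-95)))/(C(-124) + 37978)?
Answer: -4702329/4063645 ≈ -1.1572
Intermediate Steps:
C(S) = -1/107 (C(S) = 1/(-9 - 1*98) = 1/(-9 - 98) = 1/(-107) = -1/107)
(-45670 + (1851 - V(-95)))/(C(-124) + 37978) = (-45670 + (1851 - (33 - 1*(-95))))/(-1/107 + 37978) = (-45670 + (1851 - (33 + 95)))/(4063645/107) = (-45670 + (1851 - 1*128))*(107/4063645) = (-45670 + (1851 - 128))*(107/4063645) = (-45670 + 1723)*(107/4063645) = -43947*107/4063645 = -4702329/4063645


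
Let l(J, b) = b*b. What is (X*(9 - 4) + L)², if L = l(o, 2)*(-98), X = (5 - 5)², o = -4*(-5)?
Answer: 153664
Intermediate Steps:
o = 20
X = 0 (X = 0² = 0)
l(J, b) = b²
L = -392 (L = 2²*(-98) = 4*(-98) = -392)
(X*(9 - 4) + L)² = (0*(9 - 4) - 392)² = (0*5 - 392)² = (0 - 392)² = (-392)² = 153664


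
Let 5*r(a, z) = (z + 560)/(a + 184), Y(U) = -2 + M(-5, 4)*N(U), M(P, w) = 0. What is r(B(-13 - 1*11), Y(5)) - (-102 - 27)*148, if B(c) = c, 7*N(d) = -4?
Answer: 7637079/400 ≈ 19093.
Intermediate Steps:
N(d) = -4/7 (N(d) = (⅐)*(-4) = -4/7)
Y(U) = -2 (Y(U) = -2 + 0*(-4/7) = -2 + 0 = -2)
r(a, z) = (560 + z)/(5*(184 + a)) (r(a, z) = ((z + 560)/(a + 184))/5 = ((560 + z)/(184 + a))/5 = (560 + z)/(5*(184 + a)))
r(B(-13 - 1*11), Y(5)) - (-102 - 27)*148 = (560 - 2)/(5*(184 + (-13 - 1*11))) - (-102 - 27)*148 = (⅕)*558/(184 + (-13 - 11)) - (-129)*148 = (⅕)*558/(184 - 24) - 1*(-19092) = (⅕)*558/160 + 19092 = (⅕)*(1/160)*558 + 19092 = 279/400 + 19092 = 7637079/400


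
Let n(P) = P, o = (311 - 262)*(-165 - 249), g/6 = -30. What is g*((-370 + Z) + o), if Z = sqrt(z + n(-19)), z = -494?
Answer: 3718080 - 540*I*sqrt(57) ≈ 3.7181e+6 - 4076.9*I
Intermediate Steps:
g = -180 (g = 6*(-30) = -180)
o = -20286 (o = 49*(-414) = -20286)
Z = 3*I*sqrt(57) (Z = sqrt(-494 - 19) = sqrt(-513) = 3*I*sqrt(57) ≈ 22.65*I)
g*((-370 + Z) + o) = -180*((-370 + 3*I*sqrt(57)) - 20286) = -180*(-20656 + 3*I*sqrt(57)) = 3718080 - 540*I*sqrt(57)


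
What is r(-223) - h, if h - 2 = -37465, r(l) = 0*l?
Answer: 37463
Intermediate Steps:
r(l) = 0
h = -37463 (h = 2 - 37465 = -37463)
r(-223) - h = 0 - 1*(-37463) = 0 + 37463 = 37463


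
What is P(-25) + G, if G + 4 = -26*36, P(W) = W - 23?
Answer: -988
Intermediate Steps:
P(W) = -23 + W
G = -940 (G = -4 - 26*36 = -4 - 936 = -940)
P(-25) + G = (-23 - 25) - 940 = -48 - 940 = -988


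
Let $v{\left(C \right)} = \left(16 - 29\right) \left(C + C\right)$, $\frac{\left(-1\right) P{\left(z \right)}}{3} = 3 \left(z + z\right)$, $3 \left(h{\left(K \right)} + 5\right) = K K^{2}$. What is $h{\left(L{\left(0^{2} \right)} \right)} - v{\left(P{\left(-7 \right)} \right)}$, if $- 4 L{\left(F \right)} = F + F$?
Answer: $3271$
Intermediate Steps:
$L{\left(F \right)} = - \frac{F}{2}$ ($L{\left(F \right)} = - \frac{F + F}{4} = - \frac{2 F}{4} = - \frac{F}{2}$)
$h{\left(K \right)} = -5 + \frac{K^{3}}{3}$ ($h{\left(K \right)} = -5 + \frac{K K^{2}}{3} = -5 + \frac{K^{3}}{3}$)
$P{\left(z \right)} = - 18 z$ ($P{\left(z \right)} = - 3 \cdot 3 \left(z + z\right) = - 3 \cdot 3 \cdot 2 z = - 3 \cdot 6 z = - 18 z$)
$v{\left(C \right)} = - 26 C$ ($v{\left(C \right)} = - 13 \cdot 2 C = - 26 C$)
$h{\left(L{\left(0^{2} \right)} \right)} - v{\left(P{\left(-7 \right)} \right)} = \left(-5 + \frac{\left(- \frac{0^{2}}{2}\right)^{3}}{3}\right) - - 26 \left(\left(-18\right) \left(-7\right)\right) = \left(-5 + \frac{\left(\left(- \frac{1}{2}\right) 0\right)^{3}}{3}\right) - \left(-26\right) 126 = \left(-5 + \frac{0^{3}}{3}\right) - -3276 = \left(-5 + \frac{1}{3} \cdot 0\right) + 3276 = \left(-5 + 0\right) + 3276 = -5 + 3276 = 3271$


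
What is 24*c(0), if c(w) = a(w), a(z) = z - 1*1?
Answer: -24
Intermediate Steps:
a(z) = -1 + z (a(z) = z - 1 = -1 + z)
c(w) = -1 + w
24*c(0) = 24*(-1 + 0) = 24*(-1) = -24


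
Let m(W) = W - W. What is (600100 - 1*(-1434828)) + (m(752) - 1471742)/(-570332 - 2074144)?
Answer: 2690659864735/1322238 ≈ 2.0349e+6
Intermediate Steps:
m(W) = 0
(600100 - 1*(-1434828)) + (m(752) - 1471742)/(-570332 - 2074144) = (600100 - 1*(-1434828)) + (0 - 1471742)/(-570332 - 2074144) = (600100 + 1434828) - 1471742/(-2644476) = 2034928 - 1471742*(-1/2644476) = 2034928 + 735871/1322238 = 2690659864735/1322238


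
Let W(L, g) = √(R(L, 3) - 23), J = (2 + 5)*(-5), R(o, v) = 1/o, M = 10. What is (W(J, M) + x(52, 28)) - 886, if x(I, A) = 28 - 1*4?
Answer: -862 + I*√28210/35 ≈ -862.0 + 4.7988*I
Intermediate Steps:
J = -35 (J = 7*(-5) = -35)
x(I, A) = 24 (x(I, A) = 28 - 4 = 24)
W(L, g) = √(-23 + 1/L) (W(L, g) = √(1/L - 23) = √(-23 + 1/L))
(W(J, M) + x(52, 28)) - 886 = (√(-23 + 1/(-35)) + 24) - 886 = (√(-23 - 1/35) + 24) - 886 = (√(-806/35) + 24) - 886 = (I*√28210/35 + 24) - 886 = (24 + I*√28210/35) - 886 = -862 + I*√28210/35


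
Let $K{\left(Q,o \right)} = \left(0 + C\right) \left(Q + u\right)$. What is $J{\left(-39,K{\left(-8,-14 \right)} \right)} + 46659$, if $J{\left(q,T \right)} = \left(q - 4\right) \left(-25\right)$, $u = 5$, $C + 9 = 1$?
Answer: $47734$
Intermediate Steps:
$C = -8$ ($C = -9 + 1 = -8$)
$K{\left(Q,o \right)} = -40 - 8 Q$ ($K{\left(Q,o \right)} = \left(0 - 8\right) \left(Q + 5\right) = - 8 \left(5 + Q\right) = -40 - 8 Q$)
$J{\left(q,T \right)} = 100 - 25 q$ ($J{\left(q,T \right)} = \left(-4 + q\right) \left(-25\right) = 100 - 25 q$)
$J{\left(-39,K{\left(-8,-14 \right)} \right)} + 46659 = \left(100 - -975\right) + 46659 = \left(100 + 975\right) + 46659 = 1075 + 46659 = 47734$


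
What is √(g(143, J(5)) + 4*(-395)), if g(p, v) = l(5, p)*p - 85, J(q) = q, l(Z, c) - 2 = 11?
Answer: √194 ≈ 13.928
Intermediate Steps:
l(Z, c) = 13 (l(Z, c) = 2 + 11 = 13)
g(p, v) = -85 + 13*p (g(p, v) = 13*p - 85 = -85 + 13*p)
√(g(143, J(5)) + 4*(-395)) = √((-85 + 13*143) + 4*(-395)) = √((-85 + 1859) - 1580) = √(1774 - 1580) = √194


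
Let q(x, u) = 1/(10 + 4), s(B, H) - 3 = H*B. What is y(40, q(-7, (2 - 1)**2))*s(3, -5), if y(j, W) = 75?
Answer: -900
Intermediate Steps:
s(B, H) = 3 + B*H (s(B, H) = 3 + H*B = 3 + B*H)
q(x, u) = 1/14
y(40, q(-7, (2 - 1)**2))*s(3, -5) = 75*(3 + 3*(-5)) = 75*(3 - 15) = 75*(-12) = -900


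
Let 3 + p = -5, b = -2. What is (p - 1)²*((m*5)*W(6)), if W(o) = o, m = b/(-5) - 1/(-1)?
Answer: 3402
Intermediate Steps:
m = 7/5 (m = -2/(-5) - 1/(-1) = -2*(-⅕) - 1*(-1) = ⅖ + 1 = 7/5 ≈ 1.4000)
p = -8 (p = -3 - 5 = -8)
(p - 1)²*((m*5)*W(6)) = (-8 - 1)²*(((7/5)*5)*6) = (-9)²*(7*6) = 81*42 = 3402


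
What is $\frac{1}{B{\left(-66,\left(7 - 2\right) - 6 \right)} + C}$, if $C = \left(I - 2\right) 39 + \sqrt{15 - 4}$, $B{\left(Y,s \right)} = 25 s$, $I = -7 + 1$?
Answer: $- \frac{337}{113558} - \frac{\sqrt{11}}{113558} \approx -0.0029969$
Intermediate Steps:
$I = -6$
$C = -312 + \sqrt{11}$ ($C = \left(-6 - 2\right) 39 + \sqrt{15 - 4} = \left(-6 - 2\right) 39 + \sqrt{11} = \left(-8\right) 39 + \sqrt{11} = -312 + \sqrt{11} \approx -308.68$)
$\frac{1}{B{\left(-66,\left(7 - 2\right) - 6 \right)} + C} = \frac{1}{25 \left(\left(7 - 2\right) - 6\right) - \left(312 - \sqrt{11}\right)} = \frac{1}{25 \left(5 - 6\right) - \left(312 - \sqrt{11}\right)} = \frac{1}{25 \left(-1\right) - \left(312 - \sqrt{11}\right)} = \frac{1}{-25 - \left(312 - \sqrt{11}\right)} = \frac{1}{-337 + \sqrt{11}}$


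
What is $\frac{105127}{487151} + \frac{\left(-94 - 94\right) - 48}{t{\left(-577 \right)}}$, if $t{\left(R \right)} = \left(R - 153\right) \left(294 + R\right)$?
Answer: $\frac{10801609647}{50320262545} \approx 0.21466$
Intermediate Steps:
$t{\left(R \right)} = \left(-153 + R\right) \left(294 + R\right)$
$\frac{105127}{487151} + \frac{\left(-94 - 94\right) - 48}{t{\left(-577 \right)}} = \frac{105127}{487151} + \frac{\left(-94 - 94\right) - 48}{-44982 + \left(-577\right)^{2} + 141 \left(-577\right)} = 105127 \cdot \frac{1}{487151} + \frac{\left(-94 - 94\right) - 48}{-44982 + 332929 - 81357} = \frac{105127}{487151} + \frac{-188 - 48}{206590} = \frac{105127}{487151} - \frac{118}{103295} = \frac{10801609647}{50320262545}$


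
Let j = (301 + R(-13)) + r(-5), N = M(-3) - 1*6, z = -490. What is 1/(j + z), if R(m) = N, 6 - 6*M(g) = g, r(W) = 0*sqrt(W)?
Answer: -2/387 ≈ -0.0051680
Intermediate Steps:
r(W) = 0
M(g) = 1 - g/6
N = -9/2 (N = (1 - 1/6*(-3)) - 1*6 = (1 + 1/2) - 6 = 3/2 - 6 = -9/2 ≈ -4.5000)
R(m) = -9/2
j = 593/2 (j = (301 - 9/2) + 0 = 593/2 + 0 = 593/2 ≈ 296.50)
1/(j + z) = 1/(593/2 - 490) = 1/(-387/2) = -2/387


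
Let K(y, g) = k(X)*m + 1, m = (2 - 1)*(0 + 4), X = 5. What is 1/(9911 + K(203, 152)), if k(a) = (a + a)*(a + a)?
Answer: 1/10312 ≈ 9.6974e-5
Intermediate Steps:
k(a) = 4*a**2 (k(a) = (2*a)*(2*a) = 4*a**2)
m = 4 (m = 1*4 = 4)
K(y, g) = 401 (K(y, g) = (4*5**2)*4 + 1 = (4*25)*4 + 1 = 100*4 + 1 = 400 + 1 = 401)
1/(9911 + K(203, 152)) = 1/(9911 + 401) = 1/10312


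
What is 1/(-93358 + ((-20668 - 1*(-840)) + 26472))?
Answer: -1/86714 ≈ -1.1532e-5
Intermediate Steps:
1/(-93358 + ((-20668 - 1*(-840)) + 26472)) = 1/(-93358 + ((-20668 + 840) + 26472)) = 1/(-93358 + (-19828 + 26472)) = 1/(-93358 + 6644) = 1/(-86714) = -1/86714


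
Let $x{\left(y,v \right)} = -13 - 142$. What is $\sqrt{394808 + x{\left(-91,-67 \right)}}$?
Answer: $\sqrt{394653} \approx 628.21$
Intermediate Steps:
$x{\left(y,v \right)} = -155$ ($x{\left(y,v \right)} = -13 - 142 = -155$)
$\sqrt{394808 + x{\left(-91,-67 \right)}} = \sqrt{394808 - 155} = \sqrt{394653}$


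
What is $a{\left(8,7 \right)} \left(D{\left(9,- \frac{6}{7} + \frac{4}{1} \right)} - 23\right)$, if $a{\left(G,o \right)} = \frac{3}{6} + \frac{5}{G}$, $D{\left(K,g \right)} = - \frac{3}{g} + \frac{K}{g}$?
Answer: $- \frac{261}{11} \approx -23.727$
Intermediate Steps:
$a{\left(G,o \right)} = \frac{1}{2} + \frac{5}{G}$ ($a{\left(G,o \right)} = 3 \cdot \frac{1}{6} + \frac{5}{G} = \frac{1}{2} + \frac{5}{G}$)
$a{\left(8,7 \right)} \left(D{\left(9,- \frac{6}{7} + \frac{4}{1} \right)} - 23\right) = \frac{10 + 8}{2 \cdot 8} \left(\frac{-3 + 9}{- \frac{6}{7} + \frac{4}{1}} - 23\right) = \frac{1}{2} \cdot \frac{1}{8} \cdot 18 \left(\frac{1}{\left(-6\right) \frac{1}{7} + 4 \cdot 1} \cdot 6 - 23\right) = \frac{9 \left(\frac{1}{- \frac{6}{7} + 4} \cdot 6 - 23\right)}{8} = \frac{9 \left(\frac{1}{\frac{22}{7}} \cdot 6 - 23\right)}{8} = \frac{9 \left(\frac{7}{22} \cdot 6 - 23\right)}{8} = \frac{9 \left(\frac{21}{11} - 23\right)}{8} = \frac{9}{8} \left(- \frac{232}{11}\right) = - \frac{261}{11}$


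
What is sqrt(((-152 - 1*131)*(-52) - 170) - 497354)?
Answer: 2*I*sqrt(120702) ≈ 694.84*I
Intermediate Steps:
sqrt(((-152 - 1*131)*(-52) - 170) - 497354) = sqrt(((-152 - 131)*(-52) - 170) - 497354) = sqrt((-283*(-52) - 170) - 497354) = sqrt((14716 - 170) - 497354) = sqrt(14546 - 497354) = sqrt(-482808) = 2*I*sqrt(120702)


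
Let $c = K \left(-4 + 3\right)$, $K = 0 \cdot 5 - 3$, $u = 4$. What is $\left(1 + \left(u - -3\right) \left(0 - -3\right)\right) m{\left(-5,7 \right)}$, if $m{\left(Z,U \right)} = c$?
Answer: $66$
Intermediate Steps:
$K = -3$ ($K = 0 - 3 = -3$)
$c = 3$ ($c = - 3 \left(-4 + 3\right) = \left(-3\right) \left(-1\right) = 3$)
$m{\left(Z,U \right)} = 3$
$\left(1 + \left(u - -3\right) \left(0 - -3\right)\right) m{\left(-5,7 \right)} = \left(1 + \left(4 - -3\right) \left(0 - -3\right)\right) 3 = \left(1 + \left(4 + 3\right) \left(0 + 3\right)\right) 3 = \left(1 + 7 \cdot 3\right) 3 = \left(1 + 21\right) 3 = 22 \cdot 3 = 66$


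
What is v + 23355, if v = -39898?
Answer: -16543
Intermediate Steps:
v + 23355 = -39898 + 23355 = -16543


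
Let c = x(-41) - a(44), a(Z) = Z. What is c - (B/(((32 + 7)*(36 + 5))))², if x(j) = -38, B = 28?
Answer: -209658466/2556801 ≈ -82.000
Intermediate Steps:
c = -82 (c = -38 - 1*44 = -38 - 44 = -82)
c - (B/(((32 + 7)*(36 + 5))))² = -82 - (28/(((32 + 7)*(36 + 5))))² = -82 - (28/((39*41)))² = -82 - (28/1599)² = -82 - 1*784/2556801 = -82 - 784/2556801 = -209658466/2556801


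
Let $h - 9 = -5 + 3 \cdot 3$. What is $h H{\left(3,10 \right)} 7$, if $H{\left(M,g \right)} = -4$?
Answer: $-364$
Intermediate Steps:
$h = 13$ ($h = 9 + \left(-5 + 3 \cdot 3\right) = 9 + \left(-5 + 9\right) = 9 + 4 = 13$)
$h H{\left(3,10 \right)} 7 = 13 \left(-4\right) 7 = \left(-52\right) 7 = -364$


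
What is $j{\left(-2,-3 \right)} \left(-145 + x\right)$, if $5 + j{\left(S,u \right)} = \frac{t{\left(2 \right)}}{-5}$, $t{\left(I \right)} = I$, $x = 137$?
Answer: $\frac{216}{5} \approx 43.2$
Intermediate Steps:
$j{\left(S,u \right)} = - \frac{27}{5}$ ($j{\left(S,u \right)} = -5 + \frac{2}{-5} = -5 + 2 \left(- \frac{1}{5}\right) = -5 - \frac{2}{5} = - \frac{27}{5}$)
$j{\left(-2,-3 \right)} \left(-145 + x\right) = - \frac{27 \left(-145 + 137\right)}{5} = \left(- \frac{27}{5}\right) \left(-8\right) = \frac{216}{5}$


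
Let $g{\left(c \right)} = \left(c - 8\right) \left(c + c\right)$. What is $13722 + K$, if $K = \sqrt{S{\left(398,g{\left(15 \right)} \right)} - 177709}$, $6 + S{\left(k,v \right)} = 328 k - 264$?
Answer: $13722 + i \sqrt{47435} \approx 13722.0 + 217.8 i$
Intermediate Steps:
$g{\left(c \right)} = 2 c \left(-8 + c\right)$ ($g{\left(c \right)} = \left(-8 + c\right) 2 c = 2 c \left(-8 + c\right)$)
$S{\left(k,v \right)} = -270 + 328 k$ ($S{\left(k,v \right)} = -6 + \left(328 k - 264\right) = -6 + \left(-264 + 328 k\right) = -270 + 328 k$)
$K = i \sqrt{47435}$ ($K = \sqrt{\left(-270 + 328 \cdot 398\right) - 177709} = \sqrt{\left(-270 + 130544\right) - 177709} = \sqrt{130274 - 177709} = \sqrt{-47435} = i \sqrt{47435} \approx 217.8 i$)
$13722 + K = 13722 + i \sqrt{47435}$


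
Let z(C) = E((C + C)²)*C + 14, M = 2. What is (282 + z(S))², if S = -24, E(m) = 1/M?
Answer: 80656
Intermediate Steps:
E(m) = ½ (E(m) = 1/2 = ½)
z(C) = 14 + C/2 (z(C) = C/2 + 14 = 14 + C/2)
(282 + z(S))² = (282 + (14 + (½)*(-24)))² = (282 + (14 - 12))² = (282 + 2)² = 284² = 80656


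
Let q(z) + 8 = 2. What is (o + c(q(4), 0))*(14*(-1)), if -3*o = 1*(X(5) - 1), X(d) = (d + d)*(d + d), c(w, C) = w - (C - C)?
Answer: 546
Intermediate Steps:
q(z) = -6 (q(z) = -8 + 2 = -6)
c(w, C) = w (c(w, C) = w - 1*0 = w + 0 = w)
X(d) = 4*d**2 (X(d) = (2*d)*(2*d) = 4*d**2)
o = -33 (o = -(4*5**2 - 1)/3 = -(4*25 - 1)/3 = -(100 - 1)/3 = -99/3 = -1/3*99 = -33)
(o + c(q(4), 0))*(14*(-1)) = (-33 - 6)*(14*(-1)) = -39*(-14) = 546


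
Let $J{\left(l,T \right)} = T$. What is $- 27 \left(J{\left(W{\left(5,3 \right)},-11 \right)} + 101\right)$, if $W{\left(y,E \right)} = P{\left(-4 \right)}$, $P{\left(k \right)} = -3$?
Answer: $-2430$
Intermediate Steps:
$W{\left(y,E \right)} = -3$
$- 27 \left(J{\left(W{\left(5,3 \right)},-11 \right)} + 101\right) = - 27 \left(-11 + 101\right) = \left(-27\right) 90 = -2430$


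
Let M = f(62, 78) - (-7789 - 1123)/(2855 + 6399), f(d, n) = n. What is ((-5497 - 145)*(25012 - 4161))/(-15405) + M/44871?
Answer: 208756235348672/27336385405 ≈ 7636.6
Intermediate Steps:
M = 365362/4627 (M = 78 - (-7789 - 1123)/(2855 + 6399) = 78 - (-8912)/9254 = 78 - 1*(-4456/4627) = 78 + 4456/4627 = 365362/4627 ≈ 78.963)
((-5497 - 145)*(25012 - 4161))/(-15405) + M/44871 = ((-5497 - 145)*(25012 - 4161))/(-15405) + (365362/4627)/44871 = -5642*20851*(-1/15405) + (365362/4627)*(1/44871) = -117641342*(-1/15405) + 365362/207618117 = 9049334/1185 + 365362/207618117 = 208756235348672/27336385405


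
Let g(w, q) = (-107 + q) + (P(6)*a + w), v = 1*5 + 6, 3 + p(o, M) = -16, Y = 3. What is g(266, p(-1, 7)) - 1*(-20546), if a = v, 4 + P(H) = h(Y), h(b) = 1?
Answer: 20653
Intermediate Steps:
p(o, M) = -19 (p(o, M) = -3 - 16 = -19)
v = 11 (v = 5 + 6 = 11)
P(H) = -3 (P(H) = -4 + 1 = -3)
a = 11
g(w, q) = -140 + q + w (g(w, q) = (-107 + q) + (-3*11 + w) = (-107 + q) + (-33 + w) = -140 + q + w)
g(266, p(-1, 7)) - 1*(-20546) = (-140 - 19 + 266) - 1*(-20546) = 107 + 20546 = 20653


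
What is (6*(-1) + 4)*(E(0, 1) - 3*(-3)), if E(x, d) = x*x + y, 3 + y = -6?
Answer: 0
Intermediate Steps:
y = -9 (y = -3 - 6 = -9)
E(x, d) = -9 + x² (E(x, d) = x*x - 9 = x² - 9 = -9 + x²)
(6*(-1) + 4)*(E(0, 1) - 3*(-3)) = (6*(-1) + 4)*((-9 + 0²) - 3*(-3)) = (-6 + 4)*((-9 + 0) + 9) = -2*(-9 + 9) = -2*0 = 0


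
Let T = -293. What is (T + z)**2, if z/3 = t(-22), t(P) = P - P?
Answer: 85849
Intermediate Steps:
t(P) = 0
z = 0 (z = 3*0 = 0)
(T + z)**2 = (-293 + 0)**2 = (-293)**2 = 85849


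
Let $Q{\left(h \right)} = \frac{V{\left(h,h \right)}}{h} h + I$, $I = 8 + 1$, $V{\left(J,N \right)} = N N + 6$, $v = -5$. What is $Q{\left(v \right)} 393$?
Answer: $15720$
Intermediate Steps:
$V{\left(J,N \right)} = 6 + N^{2}$ ($V{\left(J,N \right)} = N^{2} + 6 = 6 + N^{2}$)
$I = 9$
$Q{\left(h \right)} = 15 + h^{2}$ ($Q{\left(h \right)} = \frac{6 + h^{2}}{h} h + 9 = \left(6 + h^{2}\right) + 9 = 15 + h^{2}$)
$Q{\left(v \right)} 393 = \left(15 + \left(-5\right)^{2}\right) 393 = \left(15 + 25\right) 393 = 40 \cdot 393 = 15720$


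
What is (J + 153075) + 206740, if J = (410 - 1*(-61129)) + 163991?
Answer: 585345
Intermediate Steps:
J = 225530 (J = (410 + 61129) + 163991 = 61539 + 163991 = 225530)
(J + 153075) + 206740 = (225530 + 153075) + 206740 = 378605 + 206740 = 585345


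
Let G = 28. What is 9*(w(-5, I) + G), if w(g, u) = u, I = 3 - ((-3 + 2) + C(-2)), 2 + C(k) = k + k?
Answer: 342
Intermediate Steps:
C(k) = -2 + 2*k (C(k) = -2 + (k + k) = -2 + 2*k)
I = 10 (I = 3 - ((-3 + 2) + (-2 + 2*(-2))) = 3 - (-1 + (-2 - 4)) = 3 - (-1 - 6) = 3 - 1*(-7) = 3 + 7 = 10)
9*(w(-5, I) + G) = 9*(10 + 28) = 9*38 = 342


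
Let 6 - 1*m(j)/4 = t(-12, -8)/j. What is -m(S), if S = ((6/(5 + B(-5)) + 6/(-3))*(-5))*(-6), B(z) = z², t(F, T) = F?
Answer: -208/9 ≈ -23.111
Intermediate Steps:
S = -54 (S = ((6/(5 + (-5)²) + 6/(-3))*(-5))*(-6) = ((6/(5 + 25) + 6*(-⅓))*(-5))*(-6) = ((6/30 - 2)*(-5))*(-6) = ((6*(1/30) - 2)*(-5))*(-6) = ((⅕ - 2)*(-5))*(-6) = -9/5*(-5)*(-6) = 9*(-6) = -54)
m(j) = 24 + 48/j (m(j) = 24 - (-48)/j = 24 + 48/j)
-m(S) = -(24 + 48/(-54)) = -(24 + 48*(-1/54)) = -(24 - 8/9) = -1*208/9 = -208/9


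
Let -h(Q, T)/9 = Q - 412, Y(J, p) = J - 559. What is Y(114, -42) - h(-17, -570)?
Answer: -4306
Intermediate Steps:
Y(J, p) = -559 + J
h(Q, T) = 3708 - 9*Q (h(Q, T) = -9*(Q - 412) = -9*(-412 + Q) = 3708 - 9*Q)
Y(114, -42) - h(-17, -570) = (-559 + 114) - (3708 - 9*(-17)) = -445 - (3708 + 153) = -445 - 1*3861 = -445 - 3861 = -4306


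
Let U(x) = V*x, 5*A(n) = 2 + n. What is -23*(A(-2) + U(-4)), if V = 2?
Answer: 184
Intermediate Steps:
A(n) = ⅖ + n/5 (A(n) = (2 + n)/5 = ⅖ + n/5)
U(x) = 2*x
-23*(A(-2) + U(-4)) = -23*((⅖ + (⅕)*(-2)) + 2*(-4)) = -23*((⅖ - ⅖) - 8) = -23*(0 - 8) = -23*(-8) = 184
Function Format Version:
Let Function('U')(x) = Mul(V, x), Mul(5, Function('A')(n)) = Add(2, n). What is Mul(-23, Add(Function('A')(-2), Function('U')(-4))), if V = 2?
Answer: 184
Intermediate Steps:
Function('A')(n) = Add(Rational(2, 5), Mul(Rational(1, 5), n)) (Function('A')(n) = Mul(Rational(1, 5), Add(2, n)) = Add(Rational(2, 5), Mul(Rational(1, 5), n)))
Function('U')(x) = Mul(2, x)
Mul(-23, Add(Function('A')(-2), Function('U')(-4))) = Mul(-23, Add(Add(Rational(2, 5), Mul(Rational(1, 5), -2)), Mul(2, -4))) = Mul(-23, Add(Add(Rational(2, 5), Rational(-2, 5)), -8)) = Mul(-23, Add(0, -8)) = Mul(-23, -8) = 184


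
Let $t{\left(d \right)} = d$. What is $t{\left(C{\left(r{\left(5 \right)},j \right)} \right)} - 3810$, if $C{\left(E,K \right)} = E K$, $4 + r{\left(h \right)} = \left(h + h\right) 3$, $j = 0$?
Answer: $-3810$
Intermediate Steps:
$r{\left(h \right)} = -4 + 6 h$ ($r{\left(h \right)} = -4 + \left(h + h\right) 3 = -4 + 2 h 3 = -4 + 6 h$)
$t{\left(C{\left(r{\left(5 \right)},j \right)} \right)} - 3810 = \left(-4 + 6 \cdot 5\right) 0 - 3810 = \left(-4 + 30\right) 0 - 3810 = 26 \cdot 0 - 3810 = 0 - 3810 = -3810$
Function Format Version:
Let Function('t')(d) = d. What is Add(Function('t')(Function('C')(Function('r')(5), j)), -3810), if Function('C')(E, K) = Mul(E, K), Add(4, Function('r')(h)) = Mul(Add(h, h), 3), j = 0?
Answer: -3810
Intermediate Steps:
Function('r')(h) = Add(-4, Mul(6, h)) (Function('r')(h) = Add(-4, Mul(Add(h, h), 3)) = Add(-4, Mul(Mul(2, h), 3)) = Add(-4, Mul(6, h)))
Add(Function('t')(Function('C')(Function('r')(5), j)), -3810) = Add(Mul(Add(-4, Mul(6, 5)), 0), -3810) = Add(Mul(Add(-4, 30), 0), -3810) = Add(Mul(26, 0), -3810) = Add(0, -3810) = -3810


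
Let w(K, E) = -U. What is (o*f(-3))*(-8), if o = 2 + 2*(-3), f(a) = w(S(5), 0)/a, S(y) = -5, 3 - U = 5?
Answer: -64/3 ≈ -21.333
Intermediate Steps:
U = -2 (U = 3 - 1*5 = 3 - 5 = -2)
w(K, E) = 2 (w(K, E) = -1*(-2) = 2)
f(a) = 2/a
o = -4 (o = 2 - 6 = -4)
(o*f(-3))*(-8) = -8/(-3)*(-8) = -8*(-1)/3*(-8) = -4*(-⅔)*(-8) = (8/3)*(-8) = -64/3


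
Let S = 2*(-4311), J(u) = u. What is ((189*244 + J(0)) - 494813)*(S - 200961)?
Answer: 94039263351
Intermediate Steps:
S = -8622
((189*244 + J(0)) - 494813)*(S - 200961) = ((189*244 + 0) - 494813)*(-8622 - 200961) = ((46116 + 0) - 494813)*(-209583) = (46116 - 494813)*(-209583) = -448697*(-209583) = 94039263351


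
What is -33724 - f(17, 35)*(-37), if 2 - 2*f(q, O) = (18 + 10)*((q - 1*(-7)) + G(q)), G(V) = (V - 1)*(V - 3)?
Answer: -162151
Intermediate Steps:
G(V) = (-1 + V)*(-3 + V)
f(q, O) = -139 - 14*q**2 + 42*q (f(q, O) = 1 - (18 + 10)*((q - 1*(-7)) + (3 + q**2 - 4*q))/2 = 1 - 14*((q + 7) + (3 + q**2 - 4*q)) = 1 - 14*((7 + q) + (3 + q**2 - 4*q)) = 1 - 14*(10 + q**2 - 3*q) = 1 - (280 - 84*q + 28*q**2)/2 = 1 + (-140 - 14*q**2 + 42*q) = -139 - 14*q**2 + 42*q)
-33724 - f(17, 35)*(-37) = -33724 - (-139 - 14*17**2 + 42*17)*(-37) = -33724 - (-139 - 14*289 + 714)*(-37) = -33724 - (-139 - 4046 + 714)*(-37) = -33724 - (-3471)*(-37) = -33724 - 1*128427 = -33724 - 128427 = -162151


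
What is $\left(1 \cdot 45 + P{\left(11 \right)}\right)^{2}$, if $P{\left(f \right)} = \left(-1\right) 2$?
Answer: $1849$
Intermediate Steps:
$P{\left(f \right)} = -2$
$\left(1 \cdot 45 + P{\left(11 \right)}\right)^{2} = \left(1 \cdot 45 - 2\right)^{2} = \left(45 - 2\right)^{2} = 43^{2} = 1849$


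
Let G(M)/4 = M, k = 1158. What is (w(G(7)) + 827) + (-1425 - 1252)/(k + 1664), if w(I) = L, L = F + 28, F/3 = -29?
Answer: 2164619/2822 ≈ 767.05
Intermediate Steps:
F = -87 (F = 3*(-29) = -87)
G(M) = 4*M
L = -59 (L = -87 + 28 = -59)
w(I) = -59
(w(G(7)) + 827) + (-1425 - 1252)/(k + 1664) = (-59 + 827) + (-1425 - 1252)/(1158 + 1664) = 768 - 2677/2822 = 2164619/2822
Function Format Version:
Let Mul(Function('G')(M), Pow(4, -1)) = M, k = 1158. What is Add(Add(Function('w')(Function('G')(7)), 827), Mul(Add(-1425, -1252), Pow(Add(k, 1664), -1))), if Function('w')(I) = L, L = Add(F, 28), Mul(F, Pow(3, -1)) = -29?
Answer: Rational(2164619, 2822) ≈ 767.05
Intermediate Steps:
F = -87 (F = Mul(3, -29) = -87)
Function('G')(M) = Mul(4, M)
L = -59 (L = Add(-87, 28) = -59)
Function('w')(I) = -59
Add(Add(Function('w')(Function('G')(7)), 827), Mul(Add(-1425, -1252), Pow(Add(k, 1664), -1))) = Add(Add(-59, 827), Mul(Add(-1425, -1252), Pow(Add(1158, 1664), -1))) = Add(768, Mul(-2677, Pow(2822, -1))) = Add(768, Mul(-2677, Rational(1, 2822))) = Add(768, Rational(-2677, 2822)) = Rational(2164619, 2822)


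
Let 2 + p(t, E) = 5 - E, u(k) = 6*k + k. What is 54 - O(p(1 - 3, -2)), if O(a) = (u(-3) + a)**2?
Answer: -202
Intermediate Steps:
u(k) = 7*k
p(t, E) = 3 - E (p(t, E) = -2 + (5 - E) = 3 - E)
O(a) = (-21 + a)**2 (O(a) = (7*(-3) + a)**2 = (-21 + a)**2)
54 - O(p(1 - 3, -2)) = 54 - (-21 + (3 - 1*(-2)))**2 = 54 - (-21 + (3 + 2))**2 = 54 - (-21 + 5)**2 = 54 - 1*(-16)**2 = 54 - 1*256 = 54 - 256 = -202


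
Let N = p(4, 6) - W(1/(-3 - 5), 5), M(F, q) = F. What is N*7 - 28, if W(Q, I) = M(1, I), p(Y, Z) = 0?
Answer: -35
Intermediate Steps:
W(Q, I) = 1
N = -1 (N = 0 - 1*1 = 0 - 1 = -1)
N*7 - 28 = -1*7 - 28 = -7 - 28 = -35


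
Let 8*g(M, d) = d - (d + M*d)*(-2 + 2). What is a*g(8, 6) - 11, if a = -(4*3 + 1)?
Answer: -83/4 ≈ -20.750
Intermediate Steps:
g(M, d) = d/8 (g(M, d) = (d - (d + M*d)*(-2 + 2))/8 = (d - (d + M*d)*0)/8 = (d - 1*0)/8 = (d + 0)/8 = d/8)
a = -13 (a = -(12 + 1) = -1*13 = -13)
a*g(8, 6) - 11 = -13*6/8 - 11 = -13*3/4 - 11 = -39/4 - 11 = -83/4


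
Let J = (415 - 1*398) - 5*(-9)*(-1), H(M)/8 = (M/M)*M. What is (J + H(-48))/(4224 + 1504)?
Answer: -103/1432 ≈ -0.071927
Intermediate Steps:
H(M) = 8*M (H(M) = 8*((M/M)*M) = 8*(1*M) = 8*M)
J = -28 (J = (415 - 398) - (-45)*(-1) = 17 - 1*45 = 17 - 45 = -28)
(J + H(-48))/(4224 + 1504) = (-28 + 8*(-48))/(4224 + 1504) = (-28 - 384)/5728 = -412*1/5728 = -103/1432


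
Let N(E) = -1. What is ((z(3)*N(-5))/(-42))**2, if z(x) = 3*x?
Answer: 9/196 ≈ 0.045918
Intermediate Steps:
((z(3)*N(-5))/(-42))**2 = (((3*3)*(-1))/(-42))**2 = ((9*(-1))*(-1/42))**2 = (-9*(-1/42))**2 = (3/14)**2 = 9/196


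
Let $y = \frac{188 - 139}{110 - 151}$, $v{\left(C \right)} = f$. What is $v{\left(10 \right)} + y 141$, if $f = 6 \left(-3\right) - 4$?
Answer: $- \frac{7811}{41} \approx -190.51$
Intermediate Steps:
$f = -22$ ($f = -18 - 4 = -22$)
$v{\left(C \right)} = -22$
$y = - \frac{49}{41}$ ($y = \frac{49}{-41} = 49 \left(- \frac{1}{41}\right) = - \frac{49}{41} \approx -1.1951$)
$v{\left(10 \right)} + y 141 = -22 - \frac{6909}{41} = - \frac{7811}{41}$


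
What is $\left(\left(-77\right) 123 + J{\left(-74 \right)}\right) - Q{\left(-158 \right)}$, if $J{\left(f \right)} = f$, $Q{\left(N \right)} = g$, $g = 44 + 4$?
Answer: $-9593$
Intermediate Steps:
$g = 48$
$Q{\left(N \right)} = 48$
$\left(\left(-77\right) 123 + J{\left(-74 \right)}\right) - Q{\left(-158 \right)} = \left(\left(-77\right) 123 - 74\right) - 48 = \left(-9471 - 74\right) - 48 = -9545 - 48 = -9593$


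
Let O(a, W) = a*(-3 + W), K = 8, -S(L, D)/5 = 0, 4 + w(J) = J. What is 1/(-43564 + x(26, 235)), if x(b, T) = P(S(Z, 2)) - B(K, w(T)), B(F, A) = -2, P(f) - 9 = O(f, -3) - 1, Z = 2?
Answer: -1/43554 ≈ -2.2960e-5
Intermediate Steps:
w(J) = -4 + J
S(L, D) = 0 (S(L, D) = -5*0 = 0)
P(f) = 8 - 6*f (P(f) = 9 + (f*(-3 - 3) - 1) = 9 + (f*(-6) - 1) = 9 + (-6*f - 1) = 9 + (-1 - 6*f) = 8 - 6*f)
x(b, T) = 10 (x(b, T) = (8 - 6*0) - 1*(-2) = (8 + 0) + 2 = 8 + 2 = 10)
1/(-43564 + x(26, 235)) = 1/(-43564 + 10) = 1/(-43554) = -1/43554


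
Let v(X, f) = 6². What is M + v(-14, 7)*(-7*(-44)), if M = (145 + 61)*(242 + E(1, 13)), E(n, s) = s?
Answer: 63618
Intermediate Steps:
v(X, f) = 36
M = 52530 (M = (145 + 61)*(242 + 13) = 206*255 = 52530)
M + v(-14, 7)*(-7*(-44)) = 52530 + 36*(-7*(-44)) = 52530 + 36*308 = 52530 + 11088 = 63618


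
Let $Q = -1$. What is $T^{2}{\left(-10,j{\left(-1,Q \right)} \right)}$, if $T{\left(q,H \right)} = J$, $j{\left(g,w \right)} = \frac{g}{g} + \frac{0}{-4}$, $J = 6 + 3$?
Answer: $81$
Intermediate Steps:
$J = 9$
$j{\left(g,w \right)} = 1$ ($j{\left(g,w \right)} = 1 + 0 \left(- \frac{1}{4}\right) = 1 + 0 = 1$)
$T{\left(q,H \right)} = 9$
$T^{2}{\left(-10,j{\left(-1,Q \right)} \right)} = 9^{2} = 81$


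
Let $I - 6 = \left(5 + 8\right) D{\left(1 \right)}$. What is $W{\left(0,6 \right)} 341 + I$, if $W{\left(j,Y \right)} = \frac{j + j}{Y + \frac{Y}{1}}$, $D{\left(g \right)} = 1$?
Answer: $19$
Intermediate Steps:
$W{\left(j,Y \right)} = \frac{j}{Y}$ ($W{\left(j,Y \right)} = \frac{2 j}{Y + Y 1} = \frac{2 j}{Y + Y} = \frac{2 j}{2 Y} = 2 j \frac{1}{2 Y} = \frac{j}{Y}$)
$I = 19$ ($I = 6 + \left(5 + 8\right) 1 = 6 + 13 \cdot 1 = 6 + 13 = 19$)
$W{\left(0,6 \right)} 341 + I = \frac{0}{6} \cdot 341 + 19 = 0 \cdot \frac{1}{6} \cdot 341 + 19 = 0 \cdot 341 + 19 = 0 + 19 = 19$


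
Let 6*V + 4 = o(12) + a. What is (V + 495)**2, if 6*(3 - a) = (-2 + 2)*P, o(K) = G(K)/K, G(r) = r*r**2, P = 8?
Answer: 9690769/36 ≈ 2.6919e+5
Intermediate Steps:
G(r) = r**3
o(K) = K**2 (o(K) = K**3/K = K**2)
a = 3 (a = 3 - (-2 + 2)*8/6 = 3 - 0*8 = 3 - 1/6*0 = 3 + 0 = 3)
V = 143/6 (V = -2/3 + (12**2 + 3)/6 = -2/3 + (144 + 3)/6 = -2/3 + (1/6)*147 = -2/3 + 49/2 = 143/6 ≈ 23.833)
(V + 495)**2 = (143/6 + 495)**2 = (3113/6)**2 = 9690769/36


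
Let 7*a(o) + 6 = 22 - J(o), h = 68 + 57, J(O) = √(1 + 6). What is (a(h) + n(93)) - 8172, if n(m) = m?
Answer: -56537/7 - √7/7 ≈ -8077.1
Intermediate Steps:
J(O) = √7
h = 125
a(o) = 16/7 - √7/7 (a(o) = -6/7 + (22 - √7)/7 = -6/7 + (22/7 - √7/7) = 16/7 - √7/7)
(a(h) + n(93)) - 8172 = ((16/7 - √7/7) + 93) - 8172 = (667/7 - √7/7) - 8172 = -56537/7 - √7/7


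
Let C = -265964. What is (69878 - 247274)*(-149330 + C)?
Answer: 73671494424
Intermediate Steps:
(69878 - 247274)*(-149330 + C) = (69878 - 247274)*(-149330 - 265964) = -177396*(-415294) = 73671494424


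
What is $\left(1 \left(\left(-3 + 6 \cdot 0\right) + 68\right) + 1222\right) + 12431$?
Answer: $13718$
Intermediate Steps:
$\left(1 \left(\left(-3 + 6 \cdot 0\right) + 68\right) + 1222\right) + 12431 = \left(1 \left(\left(-3 + 0\right) + 68\right) + 1222\right) + 12431 = \left(1 \left(-3 + 68\right) + 1222\right) + 12431 = \left(1 \cdot 65 + 1222\right) + 12431 = \left(65 + 1222\right) + 12431 = 1287 + 12431 = 13718$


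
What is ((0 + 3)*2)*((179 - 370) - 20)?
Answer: -1266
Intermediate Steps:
((0 + 3)*2)*((179 - 370) - 20) = (3*2)*(-191 - 20) = 6*(-211) = -1266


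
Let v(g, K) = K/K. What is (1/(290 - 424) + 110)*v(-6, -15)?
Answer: 14739/134 ≈ 109.99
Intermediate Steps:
v(g, K) = 1
(1/(290 - 424) + 110)*v(-6, -15) = (1/(290 - 424) + 110)*1 = (1/(-134) + 110)*1 = (-1/134 + 110)*1 = (14739/134)*1 = 14739/134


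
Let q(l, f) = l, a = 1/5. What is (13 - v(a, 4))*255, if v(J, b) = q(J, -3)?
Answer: 3264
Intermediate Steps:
a = ⅕ (a = 1*(⅕) = ⅕ ≈ 0.20000)
v(J, b) = J
(13 - v(a, 4))*255 = (13 - 1*⅕)*255 = (13 - ⅕)*255 = (64/5)*255 = 3264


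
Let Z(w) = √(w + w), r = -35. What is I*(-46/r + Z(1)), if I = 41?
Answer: 1886/35 + 41*√2 ≈ 111.87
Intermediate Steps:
Z(w) = √2*√w (Z(w) = √(2*w) = √2*√w)
I*(-46/r + Z(1)) = 41*(-46/(-35) + √2*√1) = 41*(-46*(-1/35) + √2*1) = 41*(46/35 + √2) = 1886/35 + 41*√2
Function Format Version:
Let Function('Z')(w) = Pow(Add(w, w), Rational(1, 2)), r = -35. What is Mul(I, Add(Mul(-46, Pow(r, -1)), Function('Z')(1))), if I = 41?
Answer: Add(Rational(1886, 35), Mul(41, Pow(2, Rational(1, 2)))) ≈ 111.87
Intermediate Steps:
Function('Z')(w) = Mul(Pow(2, Rational(1, 2)), Pow(w, Rational(1, 2))) (Function('Z')(w) = Pow(Mul(2, w), Rational(1, 2)) = Mul(Pow(2, Rational(1, 2)), Pow(w, Rational(1, 2))))
Mul(I, Add(Mul(-46, Pow(r, -1)), Function('Z')(1))) = Mul(41, Add(Mul(-46, Pow(-35, -1)), Mul(Pow(2, Rational(1, 2)), Pow(1, Rational(1, 2))))) = Mul(41, Add(Mul(-46, Rational(-1, 35)), Mul(Pow(2, Rational(1, 2)), 1))) = Mul(41, Add(Rational(46, 35), Pow(2, Rational(1, 2)))) = Add(Rational(1886, 35), Mul(41, Pow(2, Rational(1, 2))))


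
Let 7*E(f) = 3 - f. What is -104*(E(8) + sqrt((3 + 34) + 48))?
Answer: 520/7 - 104*sqrt(85) ≈ -884.55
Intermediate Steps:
E(f) = 3/7 - f/7 (E(f) = (3 - f)/7 = 3/7 - f/7)
-104*(E(8) + sqrt((3 + 34) + 48)) = -104*((3/7 - 1/7*8) + sqrt((3 + 34) + 48)) = -104*((3/7 - 8/7) + sqrt(37 + 48)) = -104*(-5/7 + sqrt(85)) = 520/7 - 104*sqrt(85)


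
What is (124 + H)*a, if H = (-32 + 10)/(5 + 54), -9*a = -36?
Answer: 29176/59 ≈ 494.51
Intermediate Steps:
a = 4 (a = -1/9*(-36) = 4)
H = -22/59 ≈ -0.37288
(124 + H)*a = (124 - 22/59)*4 = (7294/59)*4 = 29176/59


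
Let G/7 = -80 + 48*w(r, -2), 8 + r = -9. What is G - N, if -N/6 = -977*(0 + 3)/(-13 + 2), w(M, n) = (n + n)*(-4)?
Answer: 70562/11 ≈ 6414.7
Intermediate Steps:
r = -17 (r = -8 - 9 = -17)
w(M, n) = -8*n (w(M, n) = (2*n)*(-4) = -8*n)
N = -17586/11 (N = -(-5862)*(0 + 3)/(-13 + 2) = -(-5862)*3/(-11) = -(-5862)*3*(-1/11) = -(-5862)*(-3)/11 = -6*2931/11 = -17586/11 ≈ -1598.7)
G = 4816 (G = 7*(-80 + 48*(-8*(-2))) = 7*(-80 + 48*16) = 7*(-80 + 768) = 7*688 = 4816)
G - N = 4816 - 1*(-17586/11) = 4816 + 17586/11 = 70562/11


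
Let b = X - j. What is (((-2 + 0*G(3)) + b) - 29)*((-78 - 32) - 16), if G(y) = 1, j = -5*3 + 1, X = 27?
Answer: -1260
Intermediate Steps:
j = -14 (j = -15 + 1 = -14)
b = 41 (b = 27 - 1*(-14) = 27 + 14 = 41)
(((-2 + 0*G(3)) + b) - 29)*((-78 - 32) - 16) = (((-2 + 0*1) + 41) - 29)*((-78 - 32) - 16) = (((-2 + 0) + 41) - 29)*(-110 - 16) = ((-2 + 41) - 29)*(-126) = (39 - 29)*(-126) = 10*(-126) = -1260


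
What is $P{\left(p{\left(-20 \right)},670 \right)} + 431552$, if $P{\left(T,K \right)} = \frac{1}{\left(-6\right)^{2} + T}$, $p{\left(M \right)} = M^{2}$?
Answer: $\frac{188156673}{436} \approx 4.3155 \cdot 10^{5}$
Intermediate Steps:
$P{\left(T,K \right)} = \frac{1}{36 + T}$
$P{\left(p{\left(-20 \right)},670 \right)} + 431552 = \frac{1}{36 + \left(-20\right)^{2}} + 431552 = \frac{1}{36 + 400} + 431552 = \frac{1}{436} + 431552 = \frac{188156673}{436}$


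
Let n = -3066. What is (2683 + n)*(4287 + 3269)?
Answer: -2893948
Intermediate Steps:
(2683 + n)*(4287 + 3269) = (2683 - 3066)*(4287 + 3269) = -383*7556 = -2893948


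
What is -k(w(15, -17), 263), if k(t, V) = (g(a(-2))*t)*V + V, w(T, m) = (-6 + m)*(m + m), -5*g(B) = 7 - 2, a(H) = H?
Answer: 205403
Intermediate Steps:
g(B) = -1 (g(B) = -(7 - 2)/5 = -1/5*5 = -1)
w(T, m) = 2*m*(-6 + m) (w(T, m) = (-6 + m)*(2*m) = 2*m*(-6 + m))
k(t, V) = V - V*t (k(t, V) = (-t)*V + V = -V*t + V = V - V*t)
-k(w(15, -17), 263) = -263*(1 - 2*(-17)*(-6 - 17)) = -263*(1 - 2*(-17)*(-23)) = -263*(1 - 1*782) = -263*(1 - 782) = -263*(-781) = -1*(-205403) = 205403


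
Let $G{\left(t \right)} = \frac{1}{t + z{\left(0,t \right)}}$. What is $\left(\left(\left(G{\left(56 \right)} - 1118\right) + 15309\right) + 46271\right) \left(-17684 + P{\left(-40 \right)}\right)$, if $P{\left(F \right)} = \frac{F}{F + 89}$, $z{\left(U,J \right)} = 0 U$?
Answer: $- \frac{733512140847}{686} \approx -1.0693 \cdot 10^{9}$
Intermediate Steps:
$z{\left(U,J \right)} = 0$
$G{\left(t \right)} = \frac{1}{t}$ ($G{\left(t \right)} = \frac{1}{t + 0} = \frac{1}{t}$)
$P{\left(F \right)} = \frac{F}{89 + F}$
$\left(\left(\left(G{\left(56 \right)} - 1118\right) + 15309\right) + 46271\right) \left(-17684 + P{\left(-40 \right)}\right) = \left(\left(\left(\frac{1}{56} - 1118\right) + 15309\right) + 46271\right) \left(-17684 - \frac{40}{89 - 40}\right) = \left(\left(\left(\frac{1}{56} - 1118\right) + 15309\right) + 46271\right) \left(-17684 - \frac{40}{49}\right) = \left(\left(- \frac{62607}{56} + 15309\right) + 46271\right) \left(-17684 - \frac{40}{49}\right) = \left(\frac{794697}{56} + 46271\right) \left(-17684 - \frac{40}{49}\right) = \frac{3385873}{56} \left(- \frac{866556}{49}\right) = - \frac{733512140847}{686}$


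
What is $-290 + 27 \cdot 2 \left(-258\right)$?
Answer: $-14222$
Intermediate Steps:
$-290 + 27 \cdot 2 \left(-258\right) = -290 + 54 \left(-258\right) = -290 - 13932 = -14222$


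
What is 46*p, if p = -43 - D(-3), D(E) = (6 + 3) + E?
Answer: -2254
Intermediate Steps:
D(E) = 9 + E
p = -49 (p = -43 - (9 - 3) = -43 - 1*6 = -43 - 6 = -49)
46*p = 46*(-49) = -2254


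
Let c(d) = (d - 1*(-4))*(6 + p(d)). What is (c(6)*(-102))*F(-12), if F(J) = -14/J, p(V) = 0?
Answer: -7140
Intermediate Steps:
c(d) = 24 + 6*d (c(d) = (d - 1*(-4))*(6 + 0) = (d + 4)*6 = (4 + d)*6 = 24 + 6*d)
(c(6)*(-102))*F(-12) = ((24 + 6*6)*(-102))*(-14/(-12)) = ((24 + 36)*(-102))*(-14*(-1/12)) = (60*(-102))*(7/6) = -6120*7/6 = -7140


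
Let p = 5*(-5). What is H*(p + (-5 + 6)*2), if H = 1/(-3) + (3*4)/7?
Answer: -667/21 ≈ -31.762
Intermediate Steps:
H = 29/21 (H = 1*(-1/3) + 12*(1/7) = -1/3 + 12/7 = 29/21 ≈ 1.3810)
p = -25
H*(p + (-5 + 6)*2) = 29*(-25 + (-5 + 6)*2)/21 = 29*(-25 + 1*2)/21 = 29*(-25 + 2)/21 = (29/21)*(-23) = -667/21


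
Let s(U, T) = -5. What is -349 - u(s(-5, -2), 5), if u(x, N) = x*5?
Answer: -324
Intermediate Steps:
u(x, N) = 5*x
-349 - u(s(-5, -2), 5) = -349 - 5*(-5) = -349 - 1*(-25) = -349 + 25 = -324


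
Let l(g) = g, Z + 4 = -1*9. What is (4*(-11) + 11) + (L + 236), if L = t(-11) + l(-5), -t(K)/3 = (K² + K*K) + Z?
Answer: -489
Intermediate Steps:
Z = -13 (Z = -4 - 1*9 = -4 - 9 = -13)
t(K) = 39 - 6*K² (t(K) = -3*((K² + K*K) - 13) = -3*((K² + K²) - 13) = -3*(2*K² - 13) = -3*(-13 + 2*K²) = 39 - 6*K²)
L = -692 (L = (39 - 6*(-11)²) - 5 = (39 - 6*121) - 5 = (39 - 726) - 5 = -687 - 5 = -692)
(4*(-11) + 11) + (L + 236) = (4*(-11) + 11) + (-692 + 236) = (-44 + 11) - 456 = -33 - 456 = -489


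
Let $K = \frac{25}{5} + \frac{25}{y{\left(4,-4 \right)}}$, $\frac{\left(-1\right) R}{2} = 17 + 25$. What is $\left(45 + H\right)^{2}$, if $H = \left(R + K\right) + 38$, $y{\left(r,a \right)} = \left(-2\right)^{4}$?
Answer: $\frac{7921}{256} \approx 30.941$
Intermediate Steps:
$R = -84$ ($R = - 2 \left(17 + 25\right) = \left(-2\right) 42 = -84$)
$y{\left(r,a \right)} = 16$
$K = \frac{105}{16}$ ($K = \frac{25}{5} + \frac{25}{16} = 25 \cdot \frac{1}{5} + 25 \cdot \frac{1}{16} = 5 + \frac{25}{16} = \frac{105}{16} \approx 6.5625$)
$H = - \frac{631}{16}$ ($H = \left(-84 + \frac{105}{16}\right) + 38 = - \frac{1239}{16} + 38 = - \frac{631}{16} \approx -39.438$)
$\left(45 + H\right)^{2} = \left(45 - \frac{631}{16}\right)^{2} = \left(\frac{89}{16}\right)^{2} = \frac{7921}{256}$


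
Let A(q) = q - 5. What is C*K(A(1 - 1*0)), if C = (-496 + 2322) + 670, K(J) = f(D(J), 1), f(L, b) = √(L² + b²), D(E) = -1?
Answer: 2496*√2 ≈ 3529.9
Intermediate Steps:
A(q) = -5 + q
K(J) = √2 (K(J) = √((-1)² + 1²) = √(1 + 1) = √2)
C = 2496 (C = 1826 + 670 = 2496)
C*K(A(1 - 1*0)) = 2496*√2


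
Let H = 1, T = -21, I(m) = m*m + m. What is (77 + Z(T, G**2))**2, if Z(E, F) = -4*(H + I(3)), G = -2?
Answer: 625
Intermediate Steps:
I(m) = m + m**2 (I(m) = m**2 + m = m + m**2)
Z(E, F) = -52 (Z(E, F) = -4*(1 + 3*(1 + 3)) = -4*(1 + 3*4) = -4*(1 + 12) = -4*13 = -52)
(77 + Z(T, G**2))**2 = (77 - 52)**2 = 25**2 = 625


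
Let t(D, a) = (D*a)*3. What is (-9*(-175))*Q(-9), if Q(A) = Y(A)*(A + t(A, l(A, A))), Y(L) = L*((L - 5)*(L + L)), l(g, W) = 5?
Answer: 514382400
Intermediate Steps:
t(D, a) = 3*D*a
Y(L) = 2*L²*(-5 + L) (Y(L) = L*((-5 + L)*(2*L)) = L*(2*L*(-5 + L)) = 2*L²*(-5 + L))
Q(A) = 32*A³*(-5 + A) (Q(A) = (2*A²*(-5 + A))*(A + 3*A*5) = (2*A²*(-5 + A))*(A + 15*A) = (2*A²*(-5 + A))*(16*A) = 32*A³*(-5 + A))
(-9*(-175))*Q(-9) = (-9*(-175))*(32*(-9)³*(-5 - 9)) = 1575*(32*(-729)*(-14)) = 1575*326592 = 514382400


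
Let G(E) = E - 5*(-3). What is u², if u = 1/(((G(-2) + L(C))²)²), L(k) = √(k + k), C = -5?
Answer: (13 + I*√10)⁻⁸ ≈ -3.2313e-10 - 9.189e-10*I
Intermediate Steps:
L(k) = √2*√k (L(k) = √(2*k) = √2*√k)
G(E) = 15 + E (G(E) = E + 15 = 15 + E)
u = (13 + I*√10)⁻⁴ (u = 1/((((15 - 2) + √2*√(-5))²)²) = 1/(((13 + √2*(I*√5))²)²) = 1/(((13 + I*√10)²)²) = 1/((13 + I*√10)⁴) = (13 + I*√10)⁻⁴ ≈ 1.8041e-5 - 2.5468e-5*I)
u² = ((13 + I*√10)⁻⁴)² = (13 + I*√10)⁻⁸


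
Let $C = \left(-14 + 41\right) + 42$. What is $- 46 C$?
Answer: $-3174$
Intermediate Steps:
$C = 69$ ($C = 27 + 42 = 69$)
$- 46 C = \left(-46\right) 69 = -3174$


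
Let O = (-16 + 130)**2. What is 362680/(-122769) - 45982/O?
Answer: -575475191/88639218 ≈ -6.4923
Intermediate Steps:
O = 12996 (O = 114**2 = 12996)
362680/(-122769) - 45982/O = 362680/(-122769) - 45982/12996 = 362680*(-1/122769) - 45982*1/12996 = -362680/122769 - 22991/6498 = -575475191/88639218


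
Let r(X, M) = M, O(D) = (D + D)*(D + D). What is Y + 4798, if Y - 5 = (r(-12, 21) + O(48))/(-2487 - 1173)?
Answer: 5856581/1220 ≈ 4800.5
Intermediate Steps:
O(D) = 4*D**2 (O(D) = (2*D)*(2*D) = 4*D**2)
Y = 3021/1220 (Y = 5 + (21 + 4*48**2)/(-2487 - 1173) = 5 + (21 + 4*2304)/(-3660) = 5 + (21 + 9216)*(-1/3660) = 5 + 9237*(-1/3660) = 5 - 3079/1220 = 3021/1220 ≈ 2.4762)
Y + 4798 = 3021/1220 + 4798 = 5856581/1220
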